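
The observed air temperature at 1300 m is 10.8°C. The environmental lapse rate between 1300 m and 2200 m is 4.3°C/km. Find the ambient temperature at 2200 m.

From 1300 m to 2200 m (environmental): cools by 4.3 × 0.9 = 3.87°C, giving 6.93°C.

6.93°C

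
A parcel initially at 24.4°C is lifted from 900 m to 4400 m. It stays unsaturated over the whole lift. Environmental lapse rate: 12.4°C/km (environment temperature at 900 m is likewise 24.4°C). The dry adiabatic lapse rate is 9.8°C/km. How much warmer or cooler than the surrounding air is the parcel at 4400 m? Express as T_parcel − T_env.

Parcel:
  From 900 m to 4400 m (dry): cools by 9.8 × 3.5 = 34.3°C, giving -9.9°C.
Environment:
  From 900 m to 4400 m (environment): cools by 12.4 × 3.5 = 43.4°C, giving -19°C.
T_parcel − T_env = -9.9 − (-19) = +9.1°C

+9.1°C (parcel warmer than environment)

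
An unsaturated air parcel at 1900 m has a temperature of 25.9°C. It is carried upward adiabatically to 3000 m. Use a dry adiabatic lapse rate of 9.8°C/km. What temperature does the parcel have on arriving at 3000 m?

1900 → 3000 m (dry adiabatic, 9.8°C/km): ΔT = -9.8 × 1.1 = -10.78°C → T = 15.12°C

15.12°C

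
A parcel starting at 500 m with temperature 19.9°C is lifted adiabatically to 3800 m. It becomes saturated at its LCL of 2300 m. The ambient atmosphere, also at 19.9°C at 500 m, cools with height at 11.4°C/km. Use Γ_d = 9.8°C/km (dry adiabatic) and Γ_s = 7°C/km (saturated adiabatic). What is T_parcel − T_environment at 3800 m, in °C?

+9.48°C (parcel warmer than environment)

Parcel:
  From 500 m to 2300 m (dry): cools by 9.8 × 1.8 = 17.64°C, giving 2.26°C.
  From 2300 m to 3800 m (saturated): cools by 7 × 1.5 = 10.5°C, giving -8.24°C.
Environment:
  From 500 m to 3800 m (environment): cools by 11.4 × 3.3 = 37.62°C, giving -17.72°C.
T_parcel − T_env = -8.24 − (-17.72) = +9.48°C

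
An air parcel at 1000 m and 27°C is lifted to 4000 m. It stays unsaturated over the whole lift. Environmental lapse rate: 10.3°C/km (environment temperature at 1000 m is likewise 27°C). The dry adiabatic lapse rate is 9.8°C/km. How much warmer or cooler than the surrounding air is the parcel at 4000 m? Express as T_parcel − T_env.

+1.5°C (parcel warmer than environment)

Parcel:
  1000–4000 m, dry: Δz = 3 km ⇒ ΔT = -29.4°C; T = -2.4°C
Environment:
  1000–4000 m, environment: Δz = 3 km ⇒ ΔT = -30.9°C; T = -3.9°C
T_parcel − T_env = -2.4 − (-3.9) = +1.5°C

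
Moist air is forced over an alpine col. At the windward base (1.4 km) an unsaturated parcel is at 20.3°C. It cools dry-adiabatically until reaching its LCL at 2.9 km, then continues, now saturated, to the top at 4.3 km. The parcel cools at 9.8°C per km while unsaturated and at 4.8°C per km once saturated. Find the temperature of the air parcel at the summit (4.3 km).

-1.12°C

Dry to 2900 m: -9.8 × 1.5 km = -14.7°C, so T = 5.6°C.
Saturated to 4300 m: -4.8 × 1.4 km = -6.72°C, so T = -1.12°C.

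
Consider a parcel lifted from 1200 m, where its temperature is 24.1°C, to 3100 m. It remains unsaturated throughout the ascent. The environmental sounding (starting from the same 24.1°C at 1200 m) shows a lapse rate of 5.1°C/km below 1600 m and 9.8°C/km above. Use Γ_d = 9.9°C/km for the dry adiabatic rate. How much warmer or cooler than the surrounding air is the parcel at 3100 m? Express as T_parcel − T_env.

-2.07°C (parcel cooler than environment)

Parcel:
  From 1200 m to 3100 m (dry): cools by 9.9 × 1.9 = 18.81°C, giving 5.29°C.
Environment:
  From 1200 m to 1600 m (environment, lower layer): cools by 5.1 × 0.4 = 2.04°C, giving 22.06°C.
  From 1600 m to 3100 m (environment, upper layer): cools by 9.8 × 1.5 = 14.7°C, giving 7.36°C.
T_parcel − T_env = 5.29 − 7.36 = -2.07°C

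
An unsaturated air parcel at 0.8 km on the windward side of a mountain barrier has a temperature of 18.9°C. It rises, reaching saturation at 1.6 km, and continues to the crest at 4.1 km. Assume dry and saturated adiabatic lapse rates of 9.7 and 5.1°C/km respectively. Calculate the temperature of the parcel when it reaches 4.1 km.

Dry to 1600 m: -9.7 × 0.8 km = -7.76°C, so T = 11.14°C.
Saturated to 4100 m: -5.1 × 2.5 km = -12.75°C, so T = -1.61°C.

-1.61°C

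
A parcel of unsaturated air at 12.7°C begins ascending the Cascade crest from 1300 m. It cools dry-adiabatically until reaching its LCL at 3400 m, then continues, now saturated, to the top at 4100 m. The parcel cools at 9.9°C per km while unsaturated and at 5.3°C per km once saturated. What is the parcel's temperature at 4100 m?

1300 → 3400 m (dry, 9.9°C/km): ΔT = -9.9 × 2.1 = -20.79°C → T = -8.09°C
3400 → 4100 m (saturated, 5.3°C/km): ΔT = -5.3 × 0.7 = -3.71°C → T = -11.8°C

-11.8°C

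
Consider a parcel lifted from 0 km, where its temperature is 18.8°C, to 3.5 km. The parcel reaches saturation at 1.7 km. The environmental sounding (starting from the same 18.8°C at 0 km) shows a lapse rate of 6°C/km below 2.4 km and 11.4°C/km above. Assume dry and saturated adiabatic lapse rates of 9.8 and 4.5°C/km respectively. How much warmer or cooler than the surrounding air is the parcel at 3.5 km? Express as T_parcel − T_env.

+2.18°C (parcel warmer than environment)

Parcel:
  0–1700 m, dry: Δz = 1.7 km ⇒ ΔT = -16.66°C; T = 2.14°C
  1700–3500 m, saturated: Δz = 1.8 km ⇒ ΔT = -8.1°C; T = -5.96°C
Environment:
  0–2400 m, environment, lower layer: Δz = 2.4 km ⇒ ΔT = -14.4°C; T = 4.4°C
  2400–3500 m, environment, upper layer: Δz = 1.1 km ⇒ ΔT = -12.54°C; T = -8.14°C
T_parcel − T_env = -5.96 − (-8.14) = +2.18°C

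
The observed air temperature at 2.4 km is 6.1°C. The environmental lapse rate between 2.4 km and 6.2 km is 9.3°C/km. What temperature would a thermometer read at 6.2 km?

2400 → 6200 m (environmental, 9.3°C/km): ΔT = -9.3 × 3.8 = -35.34°C → T = -29.24°C

-29.24°C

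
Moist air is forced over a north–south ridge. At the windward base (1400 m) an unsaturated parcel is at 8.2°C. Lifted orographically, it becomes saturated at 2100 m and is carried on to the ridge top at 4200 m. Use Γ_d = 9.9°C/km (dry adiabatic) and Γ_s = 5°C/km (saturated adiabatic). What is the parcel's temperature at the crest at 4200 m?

-9.23°C

Dry to 2100 m: -9.9 × 0.7 km = -6.93°C, so T = 1.27°C.
Saturated to 4200 m: -5 × 2.1 km = -10.5°C, so T = -9.23°C.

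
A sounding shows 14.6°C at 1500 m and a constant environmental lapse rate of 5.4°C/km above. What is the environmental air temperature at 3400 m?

4.34°C

From 1500 m to 3400 m (environmental): cools by 5.4 × 1.9 = 10.26°C, giving 4.34°C.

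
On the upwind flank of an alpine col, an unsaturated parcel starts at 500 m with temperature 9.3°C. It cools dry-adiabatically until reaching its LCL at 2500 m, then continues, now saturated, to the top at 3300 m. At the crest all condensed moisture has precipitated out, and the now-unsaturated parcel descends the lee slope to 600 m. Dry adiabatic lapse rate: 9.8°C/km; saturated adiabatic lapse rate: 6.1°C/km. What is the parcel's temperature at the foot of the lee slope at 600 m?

500 → 2500 m (dry, 9.8°C/km): ΔT = -9.8 × 2 = -19.6°C → T = -10.3°C
2500 → 3300 m (saturated, 6.1°C/km): ΔT = -6.1 × 0.8 = -4.88°C → T = -15.18°C
3300 → 600 m (dry descent, 9.8°C/km): ΔT = +9.8 × 2.7 = +26.46°C → T = 11.28°C

11.28°C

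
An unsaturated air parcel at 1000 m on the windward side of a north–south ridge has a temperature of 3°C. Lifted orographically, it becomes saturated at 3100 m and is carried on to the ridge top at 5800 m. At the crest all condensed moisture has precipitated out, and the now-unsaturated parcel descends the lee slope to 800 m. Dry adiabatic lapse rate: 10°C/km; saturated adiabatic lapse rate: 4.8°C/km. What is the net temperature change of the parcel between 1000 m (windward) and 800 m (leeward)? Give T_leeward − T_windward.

From 1000 m to 3100 m (dry): cools by 10 × 2.1 = 21°C, giving -18°C.
From 3100 m to 5800 m (saturated): cools by 4.8 × 2.7 = 12.96°C, giving -30.96°C.
From 5800 m to 800 m (dry descent): warms by 10 × 5 = 50°C, giving 19.04°C.
Net change vs windward start: 19.04 − 3 = +16.04°C

+16.04°C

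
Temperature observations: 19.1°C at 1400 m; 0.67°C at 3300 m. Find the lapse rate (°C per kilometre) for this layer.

9.7°C/km

Γ = −ΔT/Δz = (19.1 − 0.67) / (3300 − 1400) m
  = 18.43°C / 1.9 km = 9.7°C/km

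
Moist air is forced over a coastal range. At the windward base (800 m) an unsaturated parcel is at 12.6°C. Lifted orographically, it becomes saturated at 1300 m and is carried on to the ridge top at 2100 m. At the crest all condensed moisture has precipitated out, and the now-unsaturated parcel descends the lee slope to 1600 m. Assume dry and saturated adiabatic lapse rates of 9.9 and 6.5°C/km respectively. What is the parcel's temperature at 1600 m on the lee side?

Dry to 1300 m: -9.9 × 0.5 km = -4.95°C, so T = 7.65°C.
Saturated to 2100 m: -6.5 × 0.8 km = -5.2°C, so T = 2.45°C.
Dry descent to 1600 m: +9.9 × 0.5 km = +4.95°C, so T = 7.4°C.

7.4°C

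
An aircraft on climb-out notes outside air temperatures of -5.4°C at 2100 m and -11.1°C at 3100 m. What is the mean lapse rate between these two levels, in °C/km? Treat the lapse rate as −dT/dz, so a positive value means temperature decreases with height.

5.7°C/km

Γ = −ΔT/Δz = (-5.4 − (-11.1)) / (3100 − 2100) m
  = 5.7°C / 1 km = 5.7°C/km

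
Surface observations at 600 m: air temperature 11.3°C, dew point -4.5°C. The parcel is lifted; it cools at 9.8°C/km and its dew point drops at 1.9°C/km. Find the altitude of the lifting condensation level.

2600 m

T and T_d converge at 9.8 − 1.9 = 7.9°C per km
Height above start = (11.3 − (-4.5)) / 7.9 = 2 km
LCL altitude = 600 m + 2000 m = 2600 m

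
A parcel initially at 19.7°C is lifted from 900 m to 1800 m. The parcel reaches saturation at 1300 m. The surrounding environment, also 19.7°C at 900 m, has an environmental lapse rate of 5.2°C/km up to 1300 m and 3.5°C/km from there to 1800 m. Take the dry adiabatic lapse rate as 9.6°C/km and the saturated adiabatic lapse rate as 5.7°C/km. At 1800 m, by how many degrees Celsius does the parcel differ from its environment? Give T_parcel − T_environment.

Parcel:
  Dry to 1300 m: -9.6 × 0.4 km = -3.84°C, so T = 15.86°C.
  Saturated to 1800 m: -5.7 × 0.5 km = -2.85°C, so T = 13.01°C.
Environment:
  Environment, lower layer to 1300 m: -5.2 × 0.4 km = -2.08°C, so T = 17.62°C.
  Environment, upper layer to 1800 m: -3.5 × 0.5 km = -1.75°C, so T = 15.87°C.
T_parcel − T_env = 13.01 − 15.87 = -2.86°C

-2.86°C (parcel cooler than environment)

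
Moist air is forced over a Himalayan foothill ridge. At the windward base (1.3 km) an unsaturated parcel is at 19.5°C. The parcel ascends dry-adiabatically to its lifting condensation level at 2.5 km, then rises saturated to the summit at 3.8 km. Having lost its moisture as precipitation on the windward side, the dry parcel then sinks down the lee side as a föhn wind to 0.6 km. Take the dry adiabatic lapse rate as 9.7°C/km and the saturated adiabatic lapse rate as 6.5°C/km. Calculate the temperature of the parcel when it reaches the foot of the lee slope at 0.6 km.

1300 → 2500 m (dry, 9.7°C/km): ΔT = -9.7 × 1.2 = -11.64°C → T = 7.86°C
2500 → 3800 m (saturated, 6.5°C/km): ΔT = -6.5 × 1.3 = -8.45°C → T = -0.59°C
3800 → 600 m (dry descent, 9.7°C/km): ΔT = +9.7 × 3.2 = +31.04°C → T = 30.45°C

30.45°C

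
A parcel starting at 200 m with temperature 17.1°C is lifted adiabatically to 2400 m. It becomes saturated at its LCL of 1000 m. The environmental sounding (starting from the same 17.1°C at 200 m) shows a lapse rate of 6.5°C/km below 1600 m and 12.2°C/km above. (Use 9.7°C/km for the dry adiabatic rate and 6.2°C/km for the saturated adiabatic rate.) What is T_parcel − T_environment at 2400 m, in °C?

+2.42°C (parcel warmer than environment)

Parcel:
  From 200 m to 1000 m (dry): cools by 9.7 × 0.8 = 7.76°C, giving 9.34°C.
  From 1000 m to 2400 m (saturated): cools by 6.2 × 1.4 = 8.68°C, giving 0.66°C.
Environment:
  From 200 m to 1600 m (environment, lower layer): cools by 6.5 × 1.4 = 9.1°C, giving 8°C.
  From 1600 m to 2400 m (environment, upper layer): cools by 12.2 × 0.8 = 9.76°C, giving -1.76°C.
T_parcel − T_env = 0.66 − (-1.76) = +2.42°C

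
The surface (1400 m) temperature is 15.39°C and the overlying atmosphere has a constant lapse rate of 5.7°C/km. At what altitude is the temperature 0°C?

Height above start = (15.39 − 0) / 5.7 = 2.7 km
Altitude = 1400 m + 2700 m = 4100 m

4100 m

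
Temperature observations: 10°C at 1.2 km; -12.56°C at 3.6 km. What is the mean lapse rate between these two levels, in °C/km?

Γ = −ΔT/Δz = (10 − (-12.56)) / (3600 − 1200) m
  = 22.56°C / 2.4 km = 9.4°C/km

9.4°C/km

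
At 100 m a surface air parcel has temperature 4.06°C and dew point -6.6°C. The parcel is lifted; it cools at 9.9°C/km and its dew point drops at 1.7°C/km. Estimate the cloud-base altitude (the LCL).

T and T_d converge at 9.9 − 1.7 = 8.2°C per km
Height above start = (4.06 − (-6.6)) / 8.2 = 1.3 km
LCL altitude = 100 m + 1300 m = 1400 m

1400 m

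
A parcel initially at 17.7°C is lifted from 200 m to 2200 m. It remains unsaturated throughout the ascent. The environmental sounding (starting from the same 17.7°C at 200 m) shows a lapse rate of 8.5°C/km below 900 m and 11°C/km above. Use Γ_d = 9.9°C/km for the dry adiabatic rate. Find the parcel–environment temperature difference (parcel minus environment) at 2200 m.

Parcel:
  Dry to 2200 m: -9.9 × 2 km = -19.8°C, so T = -2.1°C.
Environment:
  Environment, lower layer to 900 m: -8.5 × 0.7 km = -5.95°C, so T = 11.75°C.
  Environment, upper layer to 2200 m: -11 × 1.3 km = -14.3°C, so T = -2.55°C.
T_parcel − T_env = -2.1 − (-2.55) = +0.45°C

+0.45°C (parcel warmer than environment)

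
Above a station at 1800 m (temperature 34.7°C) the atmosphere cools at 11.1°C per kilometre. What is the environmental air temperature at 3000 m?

21.38°C

From 1800 m to 3000 m (environmental): cools by 11.1 × 1.2 = 13.32°C, giving 21.38°C.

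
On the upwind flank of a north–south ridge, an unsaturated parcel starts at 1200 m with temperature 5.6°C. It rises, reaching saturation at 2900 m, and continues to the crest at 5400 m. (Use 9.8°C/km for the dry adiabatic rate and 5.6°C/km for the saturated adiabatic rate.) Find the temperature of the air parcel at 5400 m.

Dry to 2900 m: -9.8 × 1.7 km = -16.66°C, so T = -11.06°C.
Saturated to 5400 m: -5.6 × 2.5 km = -14°C, so T = -25.06°C.

-25.06°C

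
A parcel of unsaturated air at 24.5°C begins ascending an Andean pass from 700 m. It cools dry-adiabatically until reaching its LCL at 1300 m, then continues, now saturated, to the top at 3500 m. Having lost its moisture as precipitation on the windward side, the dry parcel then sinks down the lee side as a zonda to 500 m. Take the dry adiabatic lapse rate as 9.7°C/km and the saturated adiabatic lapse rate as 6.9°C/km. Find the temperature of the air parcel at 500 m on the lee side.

32.6°C

700 → 1300 m (dry, 9.7°C/km): ΔT = -9.7 × 0.6 = -5.82°C → T = 18.68°C
1300 → 3500 m (saturated, 6.9°C/km): ΔT = -6.9 × 2.2 = -15.18°C → T = 3.5°C
3500 → 500 m (dry descent, 9.7°C/km): ΔT = +9.7 × 3 = +29.1°C → T = 32.6°C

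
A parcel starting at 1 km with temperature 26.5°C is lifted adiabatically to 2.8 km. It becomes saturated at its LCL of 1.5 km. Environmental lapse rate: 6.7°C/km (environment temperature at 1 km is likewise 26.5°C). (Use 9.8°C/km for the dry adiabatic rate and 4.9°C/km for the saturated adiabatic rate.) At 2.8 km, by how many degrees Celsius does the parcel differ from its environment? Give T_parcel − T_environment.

Parcel:
  1000–1500 m, dry: Δz = 0.5 km ⇒ ΔT = -4.9°C; T = 21.6°C
  1500–2800 m, saturated: Δz = 1.3 km ⇒ ΔT = -6.37°C; T = 15.23°C
Environment:
  1000–2800 m, environment: Δz = 1.8 km ⇒ ΔT = -12.06°C; T = 14.44°C
T_parcel − T_env = 15.23 − 14.44 = +0.79°C

+0.79°C (parcel warmer than environment)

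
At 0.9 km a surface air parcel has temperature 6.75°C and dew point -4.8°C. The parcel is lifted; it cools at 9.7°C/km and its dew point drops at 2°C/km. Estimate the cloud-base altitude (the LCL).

2.4 km

T and T_d converge at 9.7 − 2 = 7.7°C per km
Height above start = (6.75 − (-4.8)) / 7.7 = 1.5 km
LCL altitude = 900 m + 1500 m = 2400 m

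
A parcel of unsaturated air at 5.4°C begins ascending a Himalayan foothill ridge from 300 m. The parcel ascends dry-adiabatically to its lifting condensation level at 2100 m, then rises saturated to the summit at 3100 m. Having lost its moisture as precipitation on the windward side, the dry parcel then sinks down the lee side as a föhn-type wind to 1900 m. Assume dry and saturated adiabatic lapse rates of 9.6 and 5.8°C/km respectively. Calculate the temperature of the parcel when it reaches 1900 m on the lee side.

From 300 m to 2100 m (dry): cools by 9.6 × 1.8 = 17.28°C, giving -11.88°C.
From 2100 m to 3100 m (saturated): cools by 5.8 × 1 = 5.8°C, giving -17.68°C.
From 3100 m to 1900 m (dry descent): warms by 9.6 × 1.2 = 11.52°C, giving -6.16°C.

-6.16°C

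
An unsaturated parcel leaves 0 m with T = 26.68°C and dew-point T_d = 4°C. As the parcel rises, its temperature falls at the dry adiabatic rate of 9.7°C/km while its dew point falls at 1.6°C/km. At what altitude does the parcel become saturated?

T and T_d converge at 9.7 − 1.6 = 8.1°C per km
Height above start = (26.68 − 4) / 8.1 = 2.8 km
LCL altitude = 0 m + 2800 m = 2800 m

2800 m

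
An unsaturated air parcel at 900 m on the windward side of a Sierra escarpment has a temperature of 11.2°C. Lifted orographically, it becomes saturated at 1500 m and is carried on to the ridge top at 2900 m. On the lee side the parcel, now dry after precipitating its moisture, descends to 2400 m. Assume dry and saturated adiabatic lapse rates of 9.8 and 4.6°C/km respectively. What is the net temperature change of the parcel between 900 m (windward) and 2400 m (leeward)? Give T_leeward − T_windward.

900 → 1500 m (dry, 9.8°C/km): ΔT = -9.8 × 0.6 = -5.88°C → T = 5.32°C
1500 → 2900 m (saturated, 4.6°C/km): ΔT = -4.6 × 1.4 = -6.44°C → T = -1.12°C
2900 → 2400 m (dry descent, 9.8°C/km): ΔT = +9.8 × 0.5 = +4.9°C → T = 3.78°C
Net change vs windward start: 3.78 − 11.2 = -7.42°C

-7.42°C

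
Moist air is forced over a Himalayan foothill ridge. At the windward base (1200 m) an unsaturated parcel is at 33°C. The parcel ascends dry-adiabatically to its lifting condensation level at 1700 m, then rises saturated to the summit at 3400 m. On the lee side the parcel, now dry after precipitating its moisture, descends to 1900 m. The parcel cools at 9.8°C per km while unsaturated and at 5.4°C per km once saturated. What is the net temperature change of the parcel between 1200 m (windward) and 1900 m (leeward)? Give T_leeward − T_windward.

From 1200 m to 1700 m (dry): cools by 9.8 × 0.5 = 4.9°C, giving 28.1°C.
From 1700 m to 3400 m (saturated): cools by 5.4 × 1.7 = 9.18°C, giving 18.92°C.
From 3400 m to 1900 m (dry descent): warms by 9.8 × 1.5 = 14.7°C, giving 33.62°C.
Net change vs windward start: 33.62 − 33 = +0.62°C

+0.62°C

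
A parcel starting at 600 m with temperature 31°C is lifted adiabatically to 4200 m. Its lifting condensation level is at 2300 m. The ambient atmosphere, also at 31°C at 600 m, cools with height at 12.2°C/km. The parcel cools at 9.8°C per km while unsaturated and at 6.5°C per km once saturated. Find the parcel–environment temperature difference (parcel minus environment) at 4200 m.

+14.91°C (parcel warmer than environment)

Parcel:
  600 → 2300 m (dry, 9.8°C/km): ΔT = -9.8 × 1.7 = -16.66°C → T = 14.34°C
  2300 → 4200 m (saturated, 6.5°C/km): ΔT = -6.5 × 1.9 = -12.35°C → T = 1.99°C
Environment:
  600 → 4200 m (environment, 12.2°C/km): ΔT = -12.2 × 3.6 = -43.92°C → T = -12.92°C
T_parcel − T_env = 1.99 − (-12.92) = +14.91°C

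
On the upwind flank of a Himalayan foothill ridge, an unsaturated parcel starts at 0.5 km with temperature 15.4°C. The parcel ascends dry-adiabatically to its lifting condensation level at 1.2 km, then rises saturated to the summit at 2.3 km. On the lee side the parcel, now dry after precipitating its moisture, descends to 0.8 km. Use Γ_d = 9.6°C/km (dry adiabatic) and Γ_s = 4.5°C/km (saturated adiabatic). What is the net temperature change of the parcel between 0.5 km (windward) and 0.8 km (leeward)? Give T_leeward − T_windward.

Dry to 1200 m: -9.6 × 0.7 km = -6.72°C, so T = 8.68°C.
Saturated to 2300 m: -4.5 × 1.1 km = -4.95°C, so T = 3.73°C.
Dry descent to 800 m: +9.6 × 1.5 km = +14.4°C, so T = 18.13°C.
Net change vs windward start: 18.13 − 15.4 = +2.73°C

+2.73°C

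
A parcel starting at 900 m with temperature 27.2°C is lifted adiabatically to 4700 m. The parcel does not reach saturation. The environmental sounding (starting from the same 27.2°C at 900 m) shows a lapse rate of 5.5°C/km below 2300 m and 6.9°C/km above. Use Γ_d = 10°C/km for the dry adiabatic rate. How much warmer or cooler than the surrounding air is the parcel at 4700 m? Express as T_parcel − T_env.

Parcel:
  900–4700 m, dry: Δz = 3.8 km ⇒ ΔT = -38°C; T = -10.8°C
Environment:
  900–2300 m, environment, lower layer: Δz = 1.4 km ⇒ ΔT = -7.7°C; T = 19.5°C
  2300–4700 m, environment, upper layer: Δz = 2.4 km ⇒ ΔT = -16.56°C; T = 2.94°C
T_parcel − T_env = -10.8 − 2.94 = -13.74°C

-13.74°C (parcel cooler than environment)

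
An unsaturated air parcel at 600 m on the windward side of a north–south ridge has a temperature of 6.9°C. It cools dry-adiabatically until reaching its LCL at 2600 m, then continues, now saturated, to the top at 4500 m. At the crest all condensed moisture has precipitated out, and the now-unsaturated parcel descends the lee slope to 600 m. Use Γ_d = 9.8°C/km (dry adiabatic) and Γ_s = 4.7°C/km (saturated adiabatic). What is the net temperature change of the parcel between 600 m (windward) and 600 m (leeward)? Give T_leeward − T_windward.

600–2600 m, dry: Δz = 2 km ⇒ ΔT = -19.6°C; T = -12.7°C
2600–4500 m, saturated: Δz = 1.9 km ⇒ ΔT = -8.93°C; T = -21.63°C
4500–600 m, dry descent: Δz = 3.9 km ⇒ ΔT = +38.22°C; T = 16.59°C
Net change vs windward start: 16.59 − 6.9 = +9.69°C

+9.69°C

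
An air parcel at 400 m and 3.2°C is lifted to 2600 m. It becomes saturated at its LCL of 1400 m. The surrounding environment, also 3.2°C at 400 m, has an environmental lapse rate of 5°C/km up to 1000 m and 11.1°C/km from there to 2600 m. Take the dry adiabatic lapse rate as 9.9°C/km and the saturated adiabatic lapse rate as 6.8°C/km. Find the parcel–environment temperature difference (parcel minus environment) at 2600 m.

+2.7°C (parcel warmer than environment)

Parcel:
  400 → 1400 m (dry, 9.9°C/km): ΔT = -9.9 × 1 = -9.9°C → T = -6.7°C
  1400 → 2600 m (saturated, 6.8°C/km): ΔT = -6.8 × 1.2 = -8.16°C → T = -14.86°C
Environment:
  400 → 1000 m (environment, lower layer, 5°C/km): ΔT = -5 × 0.6 = -3°C → T = 0.2°C
  1000 → 2600 m (environment, upper layer, 11.1°C/km): ΔT = -11.1 × 1.6 = -17.76°C → T = -17.56°C
T_parcel − T_env = -14.86 − (-17.56) = +2.7°C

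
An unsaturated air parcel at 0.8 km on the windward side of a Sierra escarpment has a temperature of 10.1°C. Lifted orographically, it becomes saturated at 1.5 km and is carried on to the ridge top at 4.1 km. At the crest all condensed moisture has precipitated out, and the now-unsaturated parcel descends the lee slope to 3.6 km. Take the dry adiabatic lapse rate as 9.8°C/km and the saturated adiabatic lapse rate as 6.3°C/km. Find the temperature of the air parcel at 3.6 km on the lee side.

800–1500 m, dry: Δz = 0.7 km ⇒ ΔT = -6.86°C; T = 3.24°C
1500–4100 m, saturated: Δz = 2.6 km ⇒ ΔT = -16.38°C; T = -13.14°C
4100–3600 m, dry descent: Δz = 0.5 km ⇒ ΔT = +4.9°C; T = -8.24°C

-8.24°C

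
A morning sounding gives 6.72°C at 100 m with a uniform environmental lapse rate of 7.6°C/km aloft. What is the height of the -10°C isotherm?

Height above start = (6.72 − (-10)) / 7.6 = 2.2 km
Altitude = 100 m + 2200 m = 2300 m

2300 m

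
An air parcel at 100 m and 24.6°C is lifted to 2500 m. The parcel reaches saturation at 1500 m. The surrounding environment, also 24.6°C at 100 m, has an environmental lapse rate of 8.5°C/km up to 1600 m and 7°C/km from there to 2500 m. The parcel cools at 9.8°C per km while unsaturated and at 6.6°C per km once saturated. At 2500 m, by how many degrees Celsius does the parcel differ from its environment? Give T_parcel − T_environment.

-1.27°C (parcel cooler than environment)

Parcel:
  100 → 1500 m (dry, 9.8°C/km): ΔT = -9.8 × 1.4 = -13.72°C → T = 10.88°C
  1500 → 2500 m (saturated, 6.6°C/km): ΔT = -6.6 × 1 = -6.6°C → T = 4.28°C
Environment:
  100 → 1600 m (environment, lower layer, 8.5°C/km): ΔT = -8.5 × 1.5 = -12.75°C → T = 11.85°C
  1600 → 2500 m (environment, upper layer, 7°C/km): ΔT = -7 × 0.9 = -6.3°C → T = 5.55°C
T_parcel − T_env = 4.28 − 5.55 = -1.27°C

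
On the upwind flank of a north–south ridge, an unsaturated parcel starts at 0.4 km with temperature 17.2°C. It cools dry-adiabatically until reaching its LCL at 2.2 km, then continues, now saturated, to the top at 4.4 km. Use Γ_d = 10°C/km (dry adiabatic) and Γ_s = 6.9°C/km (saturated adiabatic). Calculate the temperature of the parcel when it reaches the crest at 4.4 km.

Dry to 2200 m: -10 × 1.8 km = -18°C, so T = -0.8°C.
Saturated to 4400 m: -6.9 × 2.2 km = -15.18°C, so T = -15.98°C.

-15.98°C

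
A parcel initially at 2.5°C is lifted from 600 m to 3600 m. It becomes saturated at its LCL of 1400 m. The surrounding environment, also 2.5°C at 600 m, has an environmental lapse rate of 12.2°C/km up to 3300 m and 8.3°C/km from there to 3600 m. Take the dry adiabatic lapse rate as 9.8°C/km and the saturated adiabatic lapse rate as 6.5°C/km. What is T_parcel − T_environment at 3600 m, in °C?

Parcel:
  600–1400 m, dry: Δz = 0.8 km ⇒ ΔT = -7.84°C; T = -5.34°C
  1400–3600 m, saturated: Δz = 2.2 km ⇒ ΔT = -14.3°C; T = -19.64°C
Environment:
  600–3300 m, environment, lower layer: Δz = 2.7 km ⇒ ΔT = -32.94°C; T = -30.44°C
  3300–3600 m, environment, upper layer: Δz = 0.3 km ⇒ ΔT = -2.49°C; T = -32.93°C
T_parcel − T_env = -19.64 − (-32.93) = +13.29°C

+13.29°C (parcel warmer than environment)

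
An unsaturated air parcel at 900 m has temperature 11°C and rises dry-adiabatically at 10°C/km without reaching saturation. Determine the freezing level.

2000 m

Height above start = (11 − 0) / 10 = 1.1 km
Altitude = 900 m + 1100 m = 2000 m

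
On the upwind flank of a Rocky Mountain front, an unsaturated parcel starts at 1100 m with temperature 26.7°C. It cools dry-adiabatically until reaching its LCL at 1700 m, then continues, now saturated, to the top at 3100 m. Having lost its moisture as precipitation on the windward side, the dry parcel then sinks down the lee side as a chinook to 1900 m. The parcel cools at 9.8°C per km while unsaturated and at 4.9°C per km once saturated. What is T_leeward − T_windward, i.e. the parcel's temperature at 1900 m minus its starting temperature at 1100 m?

1100 → 1700 m (dry, 9.8°C/km): ΔT = -9.8 × 0.6 = -5.88°C → T = 20.82°C
1700 → 3100 m (saturated, 4.9°C/km): ΔT = -4.9 × 1.4 = -6.86°C → T = 13.96°C
3100 → 1900 m (dry descent, 9.8°C/km): ΔT = +9.8 × 1.2 = +11.76°C → T = 25.72°C
Net change vs windward start: 25.72 − 26.7 = -0.98°C

-0.98°C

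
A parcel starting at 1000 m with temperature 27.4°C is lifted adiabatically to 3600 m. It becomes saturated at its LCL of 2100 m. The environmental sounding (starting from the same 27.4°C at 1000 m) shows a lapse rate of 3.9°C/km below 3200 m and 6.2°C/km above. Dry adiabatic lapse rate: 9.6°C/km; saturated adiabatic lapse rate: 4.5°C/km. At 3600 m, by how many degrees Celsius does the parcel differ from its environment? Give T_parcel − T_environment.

-6.25°C (parcel cooler than environment)

Parcel:
  1000 → 2100 m (dry, 9.6°C/km): ΔT = -9.6 × 1.1 = -10.56°C → T = 16.84°C
  2100 → 3600 m (saturated, 4.5°C/km): ΔT = -4.5 × 1.5 = -6.75°C → T = 10.09°C
Environment:
  1000 → 3200 m (environment, lower layer, 3.9°C/km): ΔT = -3.9 × 2.2 = -8.58°C → T = 18.82°C
  3200 → 3600 m (environment, upper layer, 6.2°C/km): ΔT = -6.2 × 0.4 = -2.48°C → T = 16.34°C
T_parcel − T_env = 10.09 − 16.34 = -6.25°C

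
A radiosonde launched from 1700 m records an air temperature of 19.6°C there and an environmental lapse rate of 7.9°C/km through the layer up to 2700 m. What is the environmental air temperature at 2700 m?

1700 → 2700 m (environmental, 7.9°C/km): ΔT = -7.9 × 1 = -7.9°C → T = 11.7°C

11.7°C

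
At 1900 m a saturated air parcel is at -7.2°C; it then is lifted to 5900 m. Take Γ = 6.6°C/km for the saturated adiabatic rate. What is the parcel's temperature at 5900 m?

From 1900 m to 5900 m (saturated adiabatic): cools by 6.6 × 4 = 26.4°C, giving -33.6°C.

-33.6°C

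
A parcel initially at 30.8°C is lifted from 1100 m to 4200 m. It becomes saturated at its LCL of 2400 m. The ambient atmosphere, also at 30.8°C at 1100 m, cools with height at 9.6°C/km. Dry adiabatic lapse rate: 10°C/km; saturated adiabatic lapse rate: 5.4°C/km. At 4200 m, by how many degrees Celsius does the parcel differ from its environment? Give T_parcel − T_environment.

+7.04°C (parcel warmer than environment)

Parcel:
  Dry to 2400 m: -10 × 1.3 km = -13°C, so T = 17.8°C.
  Saturated to 4200 m: -5.4 × 1.8 km = -9.72°C, so T = 8.08°C.
Environment:
  Environment to 4200 m: -9.6 × 3.1 km = -29.76°C, so T = 1.04°C.
T_parcel − T_env = 8.08 − 1.04 = +7.04°C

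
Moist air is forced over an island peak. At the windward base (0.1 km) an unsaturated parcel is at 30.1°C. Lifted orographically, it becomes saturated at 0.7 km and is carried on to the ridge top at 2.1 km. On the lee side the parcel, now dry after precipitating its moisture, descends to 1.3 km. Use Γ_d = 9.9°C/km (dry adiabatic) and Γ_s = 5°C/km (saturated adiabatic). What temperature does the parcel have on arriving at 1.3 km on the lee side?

25.08°C

From 100 m to 700 m (dry): cools by 9.9 × 0.6 = 5.94°C, giving 24.16°C.
From 700 m to 2100 m (saturated): cools by 5 × 1.4 = 7°C, giving 17.16°C.
From 2100 m to 1300 m (dry descent): warms by 9.9 × 0.8 = 7.92°C, giving 25.08°C.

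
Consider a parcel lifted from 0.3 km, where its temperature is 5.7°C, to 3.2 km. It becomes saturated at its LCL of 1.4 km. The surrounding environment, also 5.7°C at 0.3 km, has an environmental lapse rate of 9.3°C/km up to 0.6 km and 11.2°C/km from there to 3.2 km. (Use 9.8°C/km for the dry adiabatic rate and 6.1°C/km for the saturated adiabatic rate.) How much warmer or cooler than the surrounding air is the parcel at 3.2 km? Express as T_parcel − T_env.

+10.15°C (parcel warmer than environment)

Parcel:
  300–1400 m, dry: Δz = 1.1 km ⇒ ΔT = -10.78°C; T = -5.08°C
  1400–3200 m, saturated: Δz = 1.8 km ⇒ ΔT = -10.98°C; T = -16.06°C
Environment:
  300–600 m, environment, lower layer: Δz = 0.3 km ⇒ ΔT = -2.79°C; T = 2.91°C
  600–3200 m, environment, upper layer: Δz = 2.6 km ⇒ ΔT = -29.12°C; T = -26.21°C
T_parcel − T_env = -16.06 − (-26.21) = +10.15°C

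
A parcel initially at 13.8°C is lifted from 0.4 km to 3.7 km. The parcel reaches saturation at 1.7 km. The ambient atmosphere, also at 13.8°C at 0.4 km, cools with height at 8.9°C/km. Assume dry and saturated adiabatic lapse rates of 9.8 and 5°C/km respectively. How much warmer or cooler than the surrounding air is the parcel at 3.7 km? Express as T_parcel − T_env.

Parcel:
  400 → 1700 m (dry, 9.8°C/km): ΔT = -9.8 × 1.3 = -12.74°C → T = 1.06°C
  1700 → 3700 m (saturated, 5°C/km): ΔT = -5 × 2 = -10°C → T = -8.94°C
Environment:
  400 → 3700 m (environment, 8.9°C/km): ΔT = -8.9 × 3.3 = -29.37°C → T = -15.57°C
T_parcel − T_env = -8.94 − (-15.57) = +6.63°C

+6.63°C (parcel warmer than environment)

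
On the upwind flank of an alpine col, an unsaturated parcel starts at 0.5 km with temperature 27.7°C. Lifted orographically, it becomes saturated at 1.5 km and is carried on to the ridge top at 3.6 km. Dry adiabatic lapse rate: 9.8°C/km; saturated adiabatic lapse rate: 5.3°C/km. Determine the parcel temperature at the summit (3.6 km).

6.77°C

Dry to 1500 m: -9.8 × 1 km = -9.8°C, so T = 17.9°C.
Saturated to 3600 m: -5.3 × 2.1 km = -11.13°C, so T = 6.77°C.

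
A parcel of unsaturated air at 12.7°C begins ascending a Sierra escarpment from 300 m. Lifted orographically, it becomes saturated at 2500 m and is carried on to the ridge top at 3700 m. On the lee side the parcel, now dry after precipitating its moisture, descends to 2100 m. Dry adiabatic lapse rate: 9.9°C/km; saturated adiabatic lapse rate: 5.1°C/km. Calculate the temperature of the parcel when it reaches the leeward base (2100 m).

0.64°C

From 300 m to 2500 m (dry): cools by 9.9 × 2.2 = 21.78°C, giving -9.08°C.
From 2500 m to 3700 m (saturated): cools by 5.1 × 1.2 = 6.12°C, giving -15.2°C.
From 3700 m to 2100 m (dry descent): warms by 9.9 × 1.6 = 15.84°C, giving 0.64°C.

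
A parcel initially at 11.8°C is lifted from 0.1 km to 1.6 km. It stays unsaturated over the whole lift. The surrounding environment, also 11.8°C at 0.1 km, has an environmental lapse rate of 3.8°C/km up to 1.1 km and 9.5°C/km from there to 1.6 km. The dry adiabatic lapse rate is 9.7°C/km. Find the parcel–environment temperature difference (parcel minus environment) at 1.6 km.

Parcel:
  From 100 m to 1600 m (dry): cools by 9.7 × 1.5 = 14.55°C, giving -2.75°C.
Environment:
  From 100 m to 1100 m (environment, lower layer): cools by 3.8 × 1 = 3.8°C, giving 8°C.
  From 1100 m to 1600 m (environment, upper layer): cools by 9.5 × 0.5 = 4.75°C, giving 3.25°C.
T_parcel − T_env = -2.75 − 3.25 = -6°C

-6°C (parcel cooler than environment)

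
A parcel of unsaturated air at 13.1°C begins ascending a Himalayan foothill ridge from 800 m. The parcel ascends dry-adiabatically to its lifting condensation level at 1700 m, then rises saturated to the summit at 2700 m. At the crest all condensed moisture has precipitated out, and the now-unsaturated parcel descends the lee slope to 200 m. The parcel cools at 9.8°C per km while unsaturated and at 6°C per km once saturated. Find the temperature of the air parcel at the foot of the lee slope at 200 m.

Dry to 1700 m: -9.8 × 0.9 km = -8.82°C, so T = 4.28°C.
Saturated to 2700 m: -6 × 1 km = -6°C, so T = -1.72°C.
Dry descent to 200 m: +9.8 × 2.5 km = +24.5°C, so T = 22.78°C.

22.78°C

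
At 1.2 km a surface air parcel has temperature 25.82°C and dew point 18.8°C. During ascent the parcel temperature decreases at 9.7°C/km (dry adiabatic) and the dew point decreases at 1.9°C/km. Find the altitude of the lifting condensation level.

T and T_d converge at 9.7 − 1.9 = 7.8°C per km
Height above start = (25.82 − 18.8) / 7.8 = 0.9 km
LCL altitude = 1200 m + 900 m = 2100 m

2.1 km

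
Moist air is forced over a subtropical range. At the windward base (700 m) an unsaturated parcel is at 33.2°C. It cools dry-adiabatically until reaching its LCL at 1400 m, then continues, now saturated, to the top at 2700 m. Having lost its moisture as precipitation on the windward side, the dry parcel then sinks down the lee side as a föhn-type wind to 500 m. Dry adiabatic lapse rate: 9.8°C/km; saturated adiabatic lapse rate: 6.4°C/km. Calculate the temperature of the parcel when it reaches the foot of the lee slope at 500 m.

Dry to 1400 m: -9.8 × 0.7 km = -6.86°C, so T = 26.34°C.
Saturated to 2700 m: -6.4 × 1.3 km = -8.32°C, so T = 18.02°C.
Dry descent to 500 m: +9.8 × 2.2 km = +21.56°C, so T = 39.58°C.

39.58°C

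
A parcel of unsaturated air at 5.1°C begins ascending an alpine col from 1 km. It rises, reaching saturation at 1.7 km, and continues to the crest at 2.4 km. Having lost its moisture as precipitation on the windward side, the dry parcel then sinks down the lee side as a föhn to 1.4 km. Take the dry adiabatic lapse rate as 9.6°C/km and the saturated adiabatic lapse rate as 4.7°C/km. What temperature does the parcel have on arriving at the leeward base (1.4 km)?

Dry to 1700 m: -9.6 × 0.7 km = -6.72°C, so T = -1.62°C.
Saturated to 2400 m: -4.7 × 0.7 km = -3.29°C, so T = -4.91°C.
Dry descent to 1400 m: +9.6 × 1 km = +9.6°C, so T = 4.69°C.

4.69°C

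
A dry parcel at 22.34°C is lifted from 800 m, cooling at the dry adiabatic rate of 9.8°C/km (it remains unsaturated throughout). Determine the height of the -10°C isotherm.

Height above start = (22.34 − (-10)) / 9.8 = 3.3 km
Altitude = 800 m + 3300 m = 4100 m

4100 m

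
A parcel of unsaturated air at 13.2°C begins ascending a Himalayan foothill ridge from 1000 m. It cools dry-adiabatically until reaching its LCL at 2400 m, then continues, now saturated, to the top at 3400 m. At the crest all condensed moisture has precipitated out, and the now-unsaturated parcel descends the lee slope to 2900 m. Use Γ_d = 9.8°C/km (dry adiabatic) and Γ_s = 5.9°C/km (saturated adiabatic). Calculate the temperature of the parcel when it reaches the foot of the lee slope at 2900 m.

1000 → 2400 m (dry, 9.8°C/km): ΔT = -9.8 × 1.4 = -13.72°C → T = -0.52°C
2400 → 3400 m (saturated, 5.9°C/km): ΔT = -5.9 × 1 = -5.9°C → T = -6.42°C
3400 → 2900 m (dry descent, 9.8°C/km): ΔT = +9.8 × 0.5 = +4.9°C → T = -1.52°C

-1.52°C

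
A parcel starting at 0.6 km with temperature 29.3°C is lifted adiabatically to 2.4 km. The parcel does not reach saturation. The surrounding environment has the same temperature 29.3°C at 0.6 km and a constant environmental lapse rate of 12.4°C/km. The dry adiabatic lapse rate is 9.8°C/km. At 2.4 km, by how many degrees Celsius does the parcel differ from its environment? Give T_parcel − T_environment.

Parcel:
  Dry to 2400 m: -9.8 × 1.8 km = -17.64°C, so T = 11.66°C.
Environment:
  Environment to 2400 m: -12.4 × 1.8 km = -22.32°C, so T = 6.98°C.
T_parcel − T_env = 11.66 − 6.98 = +4.68°C

+4.68°C (parcel warmer than environment)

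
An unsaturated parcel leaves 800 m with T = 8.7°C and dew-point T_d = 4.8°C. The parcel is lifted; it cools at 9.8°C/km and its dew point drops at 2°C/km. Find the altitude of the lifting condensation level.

T and T_d converge at 9.8 − 2 = 7.8°C per km
Height above start = (8.7 − 4.8) / 7.8 = 0.5 km
LCL altitude = 800 m + 500 m = 1300 m

1300 m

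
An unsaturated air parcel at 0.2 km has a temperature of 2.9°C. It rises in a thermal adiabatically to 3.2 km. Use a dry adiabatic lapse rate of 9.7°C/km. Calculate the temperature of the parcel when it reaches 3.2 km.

200–3200 m, dry adiabatic: Δz = 3 km ⇒ ΔT = -29.1°C; T = -26.2°C

-26.2°C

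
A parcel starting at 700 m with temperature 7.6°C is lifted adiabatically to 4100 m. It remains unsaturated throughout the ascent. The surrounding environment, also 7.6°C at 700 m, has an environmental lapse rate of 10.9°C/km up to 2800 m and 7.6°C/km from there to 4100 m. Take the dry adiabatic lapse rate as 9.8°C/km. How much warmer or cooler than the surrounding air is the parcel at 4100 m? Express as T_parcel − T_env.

Parcel:
  Dry to 4100 m: -9.8 × 3.4 km = -33.32°C, so T = -25.72°C.
Environment:
  Environment, lower layer to 2800 m: -10.9 × 2.1 km = -22.89°C, so T = -15.29°C.
  Environment, upper layer to 4100 m: -7.6 × 1.3 km = -9.88°C, so T = -25.17°C.
T_parcel − T_env = -25.72 − (-25.17) = -0.55°C

-0.55°C (parcel cooler than environment)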